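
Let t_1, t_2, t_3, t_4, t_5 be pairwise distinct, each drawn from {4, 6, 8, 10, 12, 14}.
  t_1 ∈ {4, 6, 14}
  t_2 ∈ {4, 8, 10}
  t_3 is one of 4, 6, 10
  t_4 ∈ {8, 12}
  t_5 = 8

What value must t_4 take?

t_5's domain is down to {8}, so t_5 = 8. Strike 8 from t_2, t_4.
So t_4 = 12.

12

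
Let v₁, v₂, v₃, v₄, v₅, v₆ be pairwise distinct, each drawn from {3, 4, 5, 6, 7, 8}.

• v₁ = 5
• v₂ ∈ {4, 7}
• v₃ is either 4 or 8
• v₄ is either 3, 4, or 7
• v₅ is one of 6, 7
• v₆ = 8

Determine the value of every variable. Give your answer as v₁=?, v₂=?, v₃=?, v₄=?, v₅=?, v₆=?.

v₁ has just one choice, so v₁ = 5.
v₆ must be 8 (only option left). Eliminate 8 elsewhere: v₃.
v₃ must be 4 (only option left). Remove 4 from v₂, v₄.
v₂'s domain is down to {7}, so v₂ = 7. Strike 7 from v₄, v₅.
v₄'s domain is down to {3}, so v₄ = 3.
That leaves v₅ = 6.

v₁=5, v₂=7, v₃=4, v₄=3, v₅=6, v₆=8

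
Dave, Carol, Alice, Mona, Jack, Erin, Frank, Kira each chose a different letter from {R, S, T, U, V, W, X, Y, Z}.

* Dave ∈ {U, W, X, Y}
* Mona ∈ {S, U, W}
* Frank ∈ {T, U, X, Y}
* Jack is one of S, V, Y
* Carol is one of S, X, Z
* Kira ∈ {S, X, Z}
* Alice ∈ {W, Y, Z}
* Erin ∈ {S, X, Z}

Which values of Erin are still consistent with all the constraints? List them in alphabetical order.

The 8 variables draw from only 8 values {S, T, U, V, W, X, Y, Z}, so each is used; only Frank can be T, hence Frank = T.
The 7 still-open variables together cover exactly {S, U, V, W, X, Y, Z} — 7 values for 7 variables — and V appears only in Jack's list, so Jack = V.
Carol, Erin, Kira between them cover only {S, X, Z} — a naked triple. Remove those values from Dave, Alice, Mona.
No further eliminations apply; Erin can still be any of S, X, Z.

S, X, Z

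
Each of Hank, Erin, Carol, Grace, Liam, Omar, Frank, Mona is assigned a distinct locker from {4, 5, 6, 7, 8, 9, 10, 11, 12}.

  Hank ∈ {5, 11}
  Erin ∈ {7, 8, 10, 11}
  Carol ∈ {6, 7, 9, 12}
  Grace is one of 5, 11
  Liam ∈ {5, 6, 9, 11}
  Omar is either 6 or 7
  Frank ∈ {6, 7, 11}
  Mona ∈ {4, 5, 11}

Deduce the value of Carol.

12

The 2 variables Hank and Grace are confined to {5, 11}, which locks those values in; drop them from Erin, Liam, Frank, Mona.
Mona's domain is down to {4}, so Mona = 4.
The 2 variables Omar and Frank are confined to {6, 7}, which locks those values in; drop them from Erin, Carol, Liam.
That leaves Liam = 9. Eliminate 9 elsewhere: Carol.
So Carol = 12.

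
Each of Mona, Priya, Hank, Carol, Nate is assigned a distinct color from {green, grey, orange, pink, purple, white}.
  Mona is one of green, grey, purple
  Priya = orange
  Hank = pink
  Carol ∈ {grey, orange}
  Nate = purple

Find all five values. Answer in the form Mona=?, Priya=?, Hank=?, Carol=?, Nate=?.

Mona=green, Priya=orange, Hank=pink, Carol=grey, Nate=purple

Priya's domain is down to {orange}, so Priya = orange. Remove orange from Carol.
Hank has just one choice, so Hank = pink.
Carol must be grey (only option left). Eliminate grey elsewhere: Mona.
Nate must be purple (only option left). So Mona can't be purple.
That leaves Mona = green.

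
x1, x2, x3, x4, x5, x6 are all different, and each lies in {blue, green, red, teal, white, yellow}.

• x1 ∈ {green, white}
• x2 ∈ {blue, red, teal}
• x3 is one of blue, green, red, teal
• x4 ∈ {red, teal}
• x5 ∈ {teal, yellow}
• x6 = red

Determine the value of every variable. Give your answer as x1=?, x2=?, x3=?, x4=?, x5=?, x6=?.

x6's domain is down to {red}, so x6 = red. Eliminate red elsewhere: x2, x3, x4.
That leaves x4 = teal. Strike teal from x2, x3, x5.
That leaves x5 = yellow.
x2 must be blue (only option left). Strike blue from x3.
That leaves x3 = green. Eliminate green elsewhere: x1.
That leaves x1 = white.

x1=white, x2=blue, x3=green, x4=teal, x5=yellow, x6=red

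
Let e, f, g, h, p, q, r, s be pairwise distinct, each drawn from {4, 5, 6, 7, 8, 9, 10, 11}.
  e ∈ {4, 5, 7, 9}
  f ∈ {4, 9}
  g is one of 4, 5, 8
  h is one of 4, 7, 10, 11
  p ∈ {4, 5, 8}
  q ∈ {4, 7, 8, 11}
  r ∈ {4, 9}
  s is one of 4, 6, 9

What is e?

7

The 8 variables draw from only 8 values {4, 5, 6, 7, 8, 9, 10, 11}, so each is used; only s can be 6, hence s = 6.
Among the 7 still-open variables, 10 fits only h (and all 7 values in {4, 5, 7, 8, 9, 10, 11} must be used), so h = 10.
The 6 still-open variables draw from only 6 values {4, 5, 7, 8, 9, 11}, so each is used; only q can be 11, hence q = 11.
Among the 5 still-open variables, 7 fits only e (and all 5 values in {4, 5, 7, 8, 9} must be used), so e = 7.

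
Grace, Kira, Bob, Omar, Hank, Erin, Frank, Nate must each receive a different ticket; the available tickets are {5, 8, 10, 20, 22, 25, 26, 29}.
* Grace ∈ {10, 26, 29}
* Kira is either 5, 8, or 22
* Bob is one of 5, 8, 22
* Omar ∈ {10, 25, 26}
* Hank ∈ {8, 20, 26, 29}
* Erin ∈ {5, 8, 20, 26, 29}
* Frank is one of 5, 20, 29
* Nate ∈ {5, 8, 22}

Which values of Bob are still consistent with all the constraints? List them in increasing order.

5, 8, 22

Among the 8 variables, 25 fits only Omar (and all 8 values in {5, 8, 10, 20, 22, 25, 26, 29} must be used), so Omar = 25.
The 7 still-open variables draw from only 7 values {5, 8, 10, 20, 22, 26, 29}, so each is used; only Grace can be 10, hence Grace = 10.
Kira, Bob, Nate between them cover only {5, 8, 22} — a naked triple. Remove those values from Hank, Erin, Frank.
No further eliminations apply; Bob can still be any of 5, 8, 22.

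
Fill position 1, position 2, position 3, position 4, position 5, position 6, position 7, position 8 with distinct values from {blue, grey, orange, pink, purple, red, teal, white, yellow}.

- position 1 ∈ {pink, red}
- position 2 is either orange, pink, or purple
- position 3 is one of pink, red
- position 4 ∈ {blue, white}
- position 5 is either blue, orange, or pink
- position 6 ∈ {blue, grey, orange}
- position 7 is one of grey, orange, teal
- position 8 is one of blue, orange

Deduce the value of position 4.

white

Among the 8 variables, purple fits only position 2 (and all 8 values in {blue, grey, orange, pink, purple, red, teal, white} must be used), so position 2 = purple.
Among the 7 still-open variables, teal fits only position 7 (and all 7 values in {blue, grey, orange, pink, red, teal, white} must be used), so position 7 = teal.
Among the 6 still-open variables, grey fits only position 6 (and all 6 values in {blue, grey, orange, pink, red, white} must be used), so position 6 = grey.
Among the 5 still-open variables, white fits only position 4 (and all 5 values in {blue, orange, pink, red, white} must be used), so position 4 = white.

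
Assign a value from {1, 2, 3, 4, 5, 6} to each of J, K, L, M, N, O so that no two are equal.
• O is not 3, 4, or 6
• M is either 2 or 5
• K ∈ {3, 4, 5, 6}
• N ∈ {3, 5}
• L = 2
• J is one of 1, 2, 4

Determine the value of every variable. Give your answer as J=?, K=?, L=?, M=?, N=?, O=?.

J=4, K=6, L=2, M=5, N=3, O=1

L's domain is down to {2}, so L = 2. Remove 2 from J, M, O.
That leaves M = 5. Strike 5 from K, N, O.
N must be 3 (only option left). Strike 3 from K.
O's domain is down to {1}, so O = 1. Eliminate 1 elsewhere: J.
That leaves J = 4. Eliminate 4 elsewhere: K.
That leaves K = 6.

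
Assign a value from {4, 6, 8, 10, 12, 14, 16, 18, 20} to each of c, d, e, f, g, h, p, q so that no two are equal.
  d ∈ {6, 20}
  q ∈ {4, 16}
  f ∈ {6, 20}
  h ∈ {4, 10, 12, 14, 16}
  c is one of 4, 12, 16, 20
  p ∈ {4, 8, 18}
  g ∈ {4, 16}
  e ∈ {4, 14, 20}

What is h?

10

d and f share exactly the 2 values {6, 20}; by pigeonhole those values go to them, so strike 6, 20 from c, e.
g and q share exactly the 2 values {4, 16}; by pigeonhole those values go to them, so strike 4, 16 from c, e, h, p.
That leaves c = 12. Eliminate 12 elsewhere: h.
That leaves e = 14. So h can't be 14.
So h = 10.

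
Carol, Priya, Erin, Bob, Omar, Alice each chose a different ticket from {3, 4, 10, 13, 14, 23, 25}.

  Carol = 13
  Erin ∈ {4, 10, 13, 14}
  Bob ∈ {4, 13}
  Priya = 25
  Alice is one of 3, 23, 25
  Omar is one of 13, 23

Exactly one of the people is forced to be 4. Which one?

Carol must be 13 (only option left). Strike 13 from Erin, Bob, Omar.
So 4 goes to Bob.

Bob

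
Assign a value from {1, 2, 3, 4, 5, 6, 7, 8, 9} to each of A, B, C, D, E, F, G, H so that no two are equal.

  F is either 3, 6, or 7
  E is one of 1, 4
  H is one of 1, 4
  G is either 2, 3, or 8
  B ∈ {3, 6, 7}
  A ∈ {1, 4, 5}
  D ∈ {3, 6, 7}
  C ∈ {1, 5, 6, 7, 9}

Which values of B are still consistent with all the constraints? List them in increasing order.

3, 6, 7

E and H between them cover only {1, 4} — a naked pair. Remove those values from A, C.
A has just one choice, so A = 5. Remove 5 from C.
B, D, F share exactly the 3 values {3, 6, 7}; by pigeonhole those values go to them, so strike 3, 6, 7 from C, G.
C has just one choice, so C = 9.
No further eliminations apply; B can still be any of 3, 6, 7.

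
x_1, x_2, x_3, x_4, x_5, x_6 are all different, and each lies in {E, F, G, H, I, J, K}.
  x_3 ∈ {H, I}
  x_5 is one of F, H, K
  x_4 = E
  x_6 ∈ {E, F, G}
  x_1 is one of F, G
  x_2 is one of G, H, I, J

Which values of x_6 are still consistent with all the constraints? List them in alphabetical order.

x_4's domain is down to {E}, so x_4 = E. Strike E from x_6.
x_1 and x_6 share exactly the 2 values {F, G}; by pigeonhole those values go to them, so strike F, G from x_2, x_5.
No further eliminations apply; x_6 can still be any of F, G.

F, G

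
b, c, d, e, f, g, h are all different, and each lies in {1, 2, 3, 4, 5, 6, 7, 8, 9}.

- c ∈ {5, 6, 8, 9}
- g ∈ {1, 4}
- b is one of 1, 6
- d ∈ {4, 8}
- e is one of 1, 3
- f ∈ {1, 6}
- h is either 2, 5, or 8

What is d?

8

b and f between them cover only {1, 6} — a naked pair. Remove those values from c, e, g.
e's domain is down to {3}, so e = 3.
g's domain is down to {4}, so g = 4. Strike 4 from d.
So d = 8.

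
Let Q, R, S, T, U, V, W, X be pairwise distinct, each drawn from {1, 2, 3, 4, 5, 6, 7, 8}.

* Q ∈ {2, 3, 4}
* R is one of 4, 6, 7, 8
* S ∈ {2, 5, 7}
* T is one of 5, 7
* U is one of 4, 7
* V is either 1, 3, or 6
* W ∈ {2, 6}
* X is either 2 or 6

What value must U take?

4

The 8 variables together cover exactly {1, 2, 3, 4, 5, 6, 7, 8} — 8 values for 8 variables — and 1 appears only in V's list, so V = 1.
The 7 still-open variables draw from only 7 values {2, 3, 4, 5, 6, 7, 8}, so each is used; only Q can be 3, hence Q = 3.
The 6 still-open variables together cover exactly {2, 4, 5, 6, 7, 8} — 6 values for 6 variables — and 8 appears only in R's list, so R = 8.
The 5 still-open variables together cover exactly {2, 4, 5, 6, 7} — 5 values for 5 variables — and 4 appears only in U's list, so U = 4.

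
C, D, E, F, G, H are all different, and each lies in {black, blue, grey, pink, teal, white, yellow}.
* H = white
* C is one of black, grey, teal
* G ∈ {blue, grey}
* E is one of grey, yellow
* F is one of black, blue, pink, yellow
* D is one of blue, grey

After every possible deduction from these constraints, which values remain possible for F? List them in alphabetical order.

H must be white (only option left).
The 2 variables D and G are confined to {blue, grey}, which locks those values in; drop them from C, E, F.
E must be yellow (only option left). Remove yellow from F.
No further eliminations apply; F can still be any of black, pink.

black, pink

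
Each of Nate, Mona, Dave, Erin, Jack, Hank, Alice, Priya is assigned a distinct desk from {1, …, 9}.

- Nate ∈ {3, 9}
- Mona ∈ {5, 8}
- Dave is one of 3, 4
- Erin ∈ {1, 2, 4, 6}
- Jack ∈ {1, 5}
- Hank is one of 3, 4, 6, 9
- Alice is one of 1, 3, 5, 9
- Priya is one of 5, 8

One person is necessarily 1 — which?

Jack

The 8 variables draw from only 8 values {1, 2, 3, 4, 5, 6, 8, 9}, so each is used; only Erin can be 2, hence Erin = 2.
The 7 still-open variables draw from only 7 values {1, 3, 4, 5, 6, 8, 9}, so each is used; only Hank can be 6, hence Hank = 6.
Among the 6 still-open variables, 4 fits only Dave (and all 6 values in {1, 3, 4, 5, 8, 9} must be used), so Dave = 4.
Mona and Priya share exactly the 2 values {5, 8}; by pigeonhole those values go to them, so strike 5, 8 from Jack, Alice.
So 1 goes to Jack.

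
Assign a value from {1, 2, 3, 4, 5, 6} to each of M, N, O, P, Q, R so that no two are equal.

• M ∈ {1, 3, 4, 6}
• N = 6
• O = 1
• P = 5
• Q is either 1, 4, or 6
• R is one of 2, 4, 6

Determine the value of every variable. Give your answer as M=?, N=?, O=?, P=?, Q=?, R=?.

N's domain is down to {6}, so N = 6. Eliminate 6 elsewhere: M, Q, R.
O must be 1 (only option left). Strike 1 from M, Q.
P has just one choice, so P = 5.
Q has just one choice, so Q = 4. Eliminate 4 elsewhere: M, R.
R has just one choice, so R = 2.
M has just one choice, so M = 3.

M=3, N=6, O=1, P=5, Q=4, R=2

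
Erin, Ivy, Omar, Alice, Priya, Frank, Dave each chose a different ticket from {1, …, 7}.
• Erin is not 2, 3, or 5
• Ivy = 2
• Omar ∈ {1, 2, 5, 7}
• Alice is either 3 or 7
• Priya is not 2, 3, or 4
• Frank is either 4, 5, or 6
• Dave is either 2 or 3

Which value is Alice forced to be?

Ivy has just one choice, so Ivy = 2. So Omar, Dave can't be 2.
Dave must be 3 (only option left). Strike 3 from Alice.
So Alice = 7.

7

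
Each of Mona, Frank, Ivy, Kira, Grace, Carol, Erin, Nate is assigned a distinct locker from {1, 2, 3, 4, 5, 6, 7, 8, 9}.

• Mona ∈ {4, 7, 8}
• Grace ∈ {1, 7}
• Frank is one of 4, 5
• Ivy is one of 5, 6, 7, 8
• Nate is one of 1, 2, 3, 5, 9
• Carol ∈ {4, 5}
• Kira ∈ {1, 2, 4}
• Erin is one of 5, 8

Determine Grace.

1

Frank and Carol share exactly the 2 values {4, 5}; by pigeonhole those values go to them, so strike 4, 5 from Mona, Ivy, Kira, Erin, Nate.
Erin has just one choice, so Erin = 8. So Mona, Ivy can't be 8.
Mona's domain is down to {7}, so Mona = 7. So Ivy, Grace can't be 7.
So Grace = 1.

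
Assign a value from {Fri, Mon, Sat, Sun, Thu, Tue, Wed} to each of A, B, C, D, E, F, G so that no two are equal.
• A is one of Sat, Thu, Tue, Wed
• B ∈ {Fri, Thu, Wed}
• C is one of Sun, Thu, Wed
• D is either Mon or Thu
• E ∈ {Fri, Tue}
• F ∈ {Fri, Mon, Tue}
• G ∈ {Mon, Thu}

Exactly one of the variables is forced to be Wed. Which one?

The 7 variables together cover exactly {Fri, Mon, Sat, Sun, Thu, Tue, Wed} — 7 values for 7 variables — and Sat appears only in A's list, so A = Sat.
The 6 still-open variables together cover exactly {Fri, Mon, Sun, Thu, Tue, Wed} — 6 values for 6 variables — and Sun appears only in C's list, so C = Sun.
The 5 still-open variables together cover exactly {Fri, Mon, Thu, Tue, Wed} — 5 values for 5 variables — and Wed appears only in B's list, so B = Wed.

B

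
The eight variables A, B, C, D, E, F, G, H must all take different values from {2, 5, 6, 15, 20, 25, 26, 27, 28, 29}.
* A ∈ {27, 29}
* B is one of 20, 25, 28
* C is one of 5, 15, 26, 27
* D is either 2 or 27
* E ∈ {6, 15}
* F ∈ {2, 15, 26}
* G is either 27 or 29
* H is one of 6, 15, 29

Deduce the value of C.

5

A and G between them cover only {27, 29} — a naked pair. Remove those values from C, D, H.
D has just one choice, so D = 2. Remove 2 from F.
The 2 variables E and H are confined to {6, 15}, which locks those values in; drop them from C, F.
F's domain is down to {26}, so F = 26. Strike 26 from C.
So C = 5.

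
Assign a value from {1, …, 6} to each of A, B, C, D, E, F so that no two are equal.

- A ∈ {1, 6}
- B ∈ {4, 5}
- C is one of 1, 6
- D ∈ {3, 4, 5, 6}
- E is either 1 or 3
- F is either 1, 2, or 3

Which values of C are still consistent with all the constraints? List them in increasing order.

The 6 variables draw from only 6 values {1, 2, 3, 4, 5, 6}, so each is used; only F can be 2, hence F = 2.
A and C share exactly the 2 values {1, 6}; by pigeonhole those values go to them, so strike 1, 6 from D, E.
That leaves E = 3. Eliminate 3 elsewhere: D.
No further eliminations apply; C can still be any of 1, 6.

1, 6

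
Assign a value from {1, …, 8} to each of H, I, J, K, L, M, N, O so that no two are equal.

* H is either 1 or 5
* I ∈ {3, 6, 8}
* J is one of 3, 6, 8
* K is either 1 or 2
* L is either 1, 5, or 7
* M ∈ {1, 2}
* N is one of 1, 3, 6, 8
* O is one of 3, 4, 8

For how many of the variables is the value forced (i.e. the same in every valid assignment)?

3

The 8 variables draw from only 8 values {1, 2, 3, 4, 5, 6, 7, 8}, so each is used; only O can be 4, hence O = 4.
Among the 7 still-open variables, 7 fits only L (and all 7 values in {1, 2, 3, 5, 6, 7, 8} must be used), so L = 7.
The 6 still-open variables together cover exactly {1, 2, 3, 5, 6, 8} — 6 values for 6 variables — and 5 appears only in H's list, so H = 5.
The 2 variables K and M are confined to {1, 2}, which locks those values in; drop them from N.
Determined: H=5, L=7, O=4. The other variables each still have more than one consistent value. That makes 3.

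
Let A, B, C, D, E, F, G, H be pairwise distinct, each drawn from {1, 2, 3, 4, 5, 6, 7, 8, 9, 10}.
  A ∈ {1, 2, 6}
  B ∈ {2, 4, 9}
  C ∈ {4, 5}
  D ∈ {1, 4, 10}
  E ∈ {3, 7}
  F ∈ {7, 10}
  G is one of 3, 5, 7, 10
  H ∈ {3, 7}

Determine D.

E and H share exactly the 2 values {3, 7}; by pigeonhole those values go to them, so strike 3, 7 from F, G.
F's domain is down to {10}, so F = 10. Eliminate 10 elsewhere: D, G.
G must be 5 (only option left). So C can't be 5.
C must be 4 (only option left). Strike 4 from B, D.
So D = 1.

1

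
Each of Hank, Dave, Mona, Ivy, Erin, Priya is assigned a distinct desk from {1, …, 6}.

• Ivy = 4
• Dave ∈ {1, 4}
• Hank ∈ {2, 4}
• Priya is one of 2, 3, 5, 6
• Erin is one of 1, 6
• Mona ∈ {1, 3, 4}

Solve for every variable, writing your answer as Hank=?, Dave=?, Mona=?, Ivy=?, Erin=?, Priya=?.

Ivy must be 4 (only option left). Strike 4 from Hank, Dave, Mona.
Hank has just one choice, so Hank = 2. Remove 2 from Priya.
Dave must be 1 (only option left). So Mona, Erin can't be 1.
Mona must be 3 (only option left). Eliminate 3 elsewhere: Priya.
That leaves Erin = 6. So Priya can't be 6.
That leaves Priya = 5.

Hank=2, Dave=1, Mona=3, Ivy=4, Erin=6, Priya=5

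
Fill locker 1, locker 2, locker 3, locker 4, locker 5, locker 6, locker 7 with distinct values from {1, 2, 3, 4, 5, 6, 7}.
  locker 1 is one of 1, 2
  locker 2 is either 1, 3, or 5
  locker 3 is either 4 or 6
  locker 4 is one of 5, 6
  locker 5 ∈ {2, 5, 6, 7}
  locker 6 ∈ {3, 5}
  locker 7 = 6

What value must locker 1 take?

2

locker 7 must be 6 (only option left). So locker 3, locker 4, locker 5 can't be 6.
locker 3 has just one choice, so locker 3 = 4.
That leaves locker 4 = 5. So locker 2, locker 5, locker 6 can't be 5.
locker 6's domain is down to {3}, so locker 6 = 3. Strike 3 from locker 2.
locker 2 must be 1 (only option left). Eliminate 1 elsewhere: locker 1.
So locker 1 = 2.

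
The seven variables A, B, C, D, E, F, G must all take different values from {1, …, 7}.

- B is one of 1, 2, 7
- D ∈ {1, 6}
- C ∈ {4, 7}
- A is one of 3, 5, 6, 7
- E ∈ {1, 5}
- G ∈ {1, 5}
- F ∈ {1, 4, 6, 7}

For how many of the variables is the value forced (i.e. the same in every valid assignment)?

The 7 variables together cover exactly {1, 2, 3, 4, 5, 6, 7} — 7 values for 7 variables — and 2 appears only in B's list, so B = 2.
The 6 still-open variables draw from only 6 values {1, 3, 4, 5, 6, 7}, so each is used; only A can be 3, hence A = 3.
The 2 variables E and G are confined to {1, 5}, which locks those values in; drop them from D, F.
D must be 6 (only option left). Eliminate 6 elsewhere: F.
Determined: A=3, B=2, D=6. The other variables each still have more than one consistent value. That makes 3.

3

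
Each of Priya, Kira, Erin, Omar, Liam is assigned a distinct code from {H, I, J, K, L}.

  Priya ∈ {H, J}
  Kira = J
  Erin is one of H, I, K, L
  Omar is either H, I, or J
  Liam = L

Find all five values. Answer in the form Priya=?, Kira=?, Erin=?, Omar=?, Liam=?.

Priya=H, Kira=J, Erin=K, Omar=I, Liam=L

Kira's domain is down to {J}, so Kira = J. Remove J from Priya, Omar.
Liam must be L (only option left). Eliminate L elsewhere: Erin.
Priya has just one choice, so Priya = H. Strike H from Erin, Omar.
Omar must be I (only option left). So Erin can't be I.
Erin's domain is down to {K}, so Erin = K.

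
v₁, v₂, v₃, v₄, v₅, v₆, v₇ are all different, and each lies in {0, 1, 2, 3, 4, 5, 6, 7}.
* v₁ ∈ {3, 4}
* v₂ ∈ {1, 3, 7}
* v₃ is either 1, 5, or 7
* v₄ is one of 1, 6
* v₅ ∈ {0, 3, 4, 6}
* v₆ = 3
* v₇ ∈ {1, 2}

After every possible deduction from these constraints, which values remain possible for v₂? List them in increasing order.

1, 7

v₆ must be 3 (only option left). Strike 3 from v₁, v₂, v₅.
v₁ has just one choice, so v₁ = 4. Eliminate 4 elsewhere: v₅.
No further eliminations apply; v₂ can still be any of 1, 7.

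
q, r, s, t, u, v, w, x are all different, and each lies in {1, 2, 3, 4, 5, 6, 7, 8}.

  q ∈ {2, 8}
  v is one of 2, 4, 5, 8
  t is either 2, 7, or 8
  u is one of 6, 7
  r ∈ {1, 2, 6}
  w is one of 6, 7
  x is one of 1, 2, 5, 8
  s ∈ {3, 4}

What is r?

1

The 8 variables together cover exactly {1, 2, 3, 4, 5, 6, 7, 8} — 8 values for 8 variables — and 3 appears only in s's list, so s = 3.
The 7 still-open variables together cover exactly {1, 2, 4, 5, 6, 7, 8} — 7 values for 7 variables — and 4 appears only in v's list, so v = 4.
The 6 still-open variables together cover exactly {1, 2, 5, 6, 7, 8} — 6 values for 6 variables — and 5 appears only in x's list, so x = 5.
Among the 5 still-open variables, 1 fits only r (and all 5 values in {1, 2, 6, 7, 8} must be used), so r = 1.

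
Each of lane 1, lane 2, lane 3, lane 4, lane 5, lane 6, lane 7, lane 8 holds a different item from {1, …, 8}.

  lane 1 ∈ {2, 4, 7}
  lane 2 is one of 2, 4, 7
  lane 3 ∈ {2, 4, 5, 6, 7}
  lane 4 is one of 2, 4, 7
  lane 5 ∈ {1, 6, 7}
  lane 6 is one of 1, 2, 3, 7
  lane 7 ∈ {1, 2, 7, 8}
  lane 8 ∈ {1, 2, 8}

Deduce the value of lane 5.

6

The 8 variables draw from only 8 values {1, 2, 3, 4, 5, 6, 7, 8}, so each is used; only lane 6 can be 3, hence lane 6 = 3.
The 7 still-open variables together cover exactly {1, 2, 4, 5, 6, 7, 8} — 7 values for 7 variables — and 5 appears only in lane 3's list, so lane 3 = 5.
The 6 still-open variables draw from only 6 values {1, 2, 4, 6, 7, 8}, so each is used; only lane 5 can be 6, hence lane 5 = 6.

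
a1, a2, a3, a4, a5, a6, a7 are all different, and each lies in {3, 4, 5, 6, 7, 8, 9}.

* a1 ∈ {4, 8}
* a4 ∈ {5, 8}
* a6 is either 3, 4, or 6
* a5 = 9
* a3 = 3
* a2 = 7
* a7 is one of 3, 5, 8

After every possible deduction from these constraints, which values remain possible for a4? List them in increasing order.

5, 8

a2 must be 7 (only option left).
a3's domain is down to {3}, so a3 = 3. Eliminate 3 elsewhere: a6, a7.
That leaves a5 = 9.
The 4 still-open variables together cover exactly {4, 5, 6, 8} — 4 values for 4 variables — and 6 appears only in a6's list, so a6 = 6.
Among the 3 still-open variables, 4 fits only a1 (and all 3 values in {4, 5, 8} must be used), so a1 = 4.
No further eliminations apply; a4 can still be any of 5, 8.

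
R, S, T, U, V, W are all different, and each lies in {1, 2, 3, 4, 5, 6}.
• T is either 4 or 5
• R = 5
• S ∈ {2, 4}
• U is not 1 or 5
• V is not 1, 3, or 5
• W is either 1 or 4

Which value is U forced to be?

3

R must be 5 (only option left). So T can't be 5.
That leaves T = 4. Eliminate 4 elsewhere: S, U, V, W.
W's domain is down to {1}, so W = 1.
S must be 2 (only option left). Strike 2 from U, V.
V must be 6 (only option left). Strike 6 from U.
So U = 3.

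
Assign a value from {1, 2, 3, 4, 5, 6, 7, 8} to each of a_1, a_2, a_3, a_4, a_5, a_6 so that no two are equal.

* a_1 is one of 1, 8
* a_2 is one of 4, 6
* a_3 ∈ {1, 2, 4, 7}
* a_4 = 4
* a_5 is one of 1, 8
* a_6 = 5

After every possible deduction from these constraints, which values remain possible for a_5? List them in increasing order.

a_4 has just one choice, so a_4 = 4. So a_2, a_3 can't be 4.
a_6's domain is down to {5}, so a_6 = 5.
That leaves a_2 = 6.
a_1 and a_5 between them cover only {1, 8} — a naked pair. Remove those values from a_3.
No further eliminations apply; a_5 can still be any of 1, 8.

1, 8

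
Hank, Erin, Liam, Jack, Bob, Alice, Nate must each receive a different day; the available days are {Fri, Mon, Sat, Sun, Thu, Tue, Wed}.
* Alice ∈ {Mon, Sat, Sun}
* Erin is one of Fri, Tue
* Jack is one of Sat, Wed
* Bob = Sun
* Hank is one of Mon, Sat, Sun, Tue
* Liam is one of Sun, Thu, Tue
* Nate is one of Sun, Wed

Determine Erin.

Fri

Bob's domain is down to {Sun}, so Bob = Sun. Eliminate Sun elsewhere: Hank, Liam, Alice, Nate.
Nate must be Wed (only option left). Remove Wed from Jack.
Jack must be Sat (only option left). Strike Sat from Hank, Alice.
Alice has just one choice, so Alice = Mon. So Hank can't be Mon.
Hank must be Tue (only option left). So Erin, Liam can't be Tue.
So Erin = Fri.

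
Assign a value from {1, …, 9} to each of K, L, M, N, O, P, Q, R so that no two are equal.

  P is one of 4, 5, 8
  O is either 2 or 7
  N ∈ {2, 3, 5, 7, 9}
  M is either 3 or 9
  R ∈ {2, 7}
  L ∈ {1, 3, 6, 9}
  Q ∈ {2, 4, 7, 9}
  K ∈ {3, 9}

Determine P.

K and M share exactly the 2 values {3, 9}; by pigeonhole those values go to them, so strike 3, 9 from L, N, Q.
O and R between them cover only {2, 7} — a naked pair. Remove those values from N, Q.
N must be 5 (only option left). Strike 5 from P.
Q must be 4 (only option left). Strike 4 from P.
So P = 8.

8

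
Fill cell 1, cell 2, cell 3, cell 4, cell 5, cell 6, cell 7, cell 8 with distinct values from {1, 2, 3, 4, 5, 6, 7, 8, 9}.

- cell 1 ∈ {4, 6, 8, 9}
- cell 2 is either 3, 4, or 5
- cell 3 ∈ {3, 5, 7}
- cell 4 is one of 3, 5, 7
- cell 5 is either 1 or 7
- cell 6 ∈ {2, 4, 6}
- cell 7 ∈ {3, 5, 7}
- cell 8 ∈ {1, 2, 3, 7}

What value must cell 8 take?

cell 3, cell 4, cell 7 between them cover only {3, 5, 7} — a naked triple. Remove those values from cell 2, cell 5, cell 8.
cell 2 has just one choice, so cell 2 = 4. Eliminate 4 elsewhere: cell 1, cell 6.
cell 5's domain is down to {1}, so cell 5 = 1. Strike 1 from cell 8.
So cell 8 = 2.

2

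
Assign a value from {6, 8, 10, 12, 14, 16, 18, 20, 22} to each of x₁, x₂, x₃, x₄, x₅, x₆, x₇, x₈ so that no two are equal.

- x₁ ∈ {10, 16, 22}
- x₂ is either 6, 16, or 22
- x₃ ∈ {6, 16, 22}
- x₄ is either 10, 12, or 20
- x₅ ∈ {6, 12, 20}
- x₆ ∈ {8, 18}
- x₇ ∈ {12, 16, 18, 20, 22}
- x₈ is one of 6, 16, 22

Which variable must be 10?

The 8 variables draw from only 8 values {6, 8, 10, 12, 16, 18, 20, 22}, so each is used; only x₆ can be 8, hence x₆ = 8.
The 7 still-open variables together cover exactly {6, 10, 12, 16, 18, 20, 22} — 7 values for 7 variables — and 18 appears only in x₇'s list, so x₇ = 18.
The 3 variables x₂, x₃, x₈ are confined to {6, 16, 22}, which locks those values in; drop them from x₁, x₅.
So 10 goes to x₁.

x₁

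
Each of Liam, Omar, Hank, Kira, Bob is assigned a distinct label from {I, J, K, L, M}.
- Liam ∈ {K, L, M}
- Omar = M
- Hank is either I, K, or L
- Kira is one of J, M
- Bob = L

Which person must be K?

Omar's domain is down to {M}, so Omar = M. Remove M from Liam, Kira.
Kira has just one choice, so Kira = J.
Bob must be L (only option left). Remove L from Liam, Hank.
So K goes to Liam.

Liam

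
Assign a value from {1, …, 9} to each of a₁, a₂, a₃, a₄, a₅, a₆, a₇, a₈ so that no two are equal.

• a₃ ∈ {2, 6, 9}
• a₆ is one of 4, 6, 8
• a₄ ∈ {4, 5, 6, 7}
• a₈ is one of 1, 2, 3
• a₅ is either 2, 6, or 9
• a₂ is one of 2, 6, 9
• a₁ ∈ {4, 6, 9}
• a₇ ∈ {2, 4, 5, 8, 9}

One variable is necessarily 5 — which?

a₂, a₃, a₅ share exactly the 3 values {2, 6, 9}; by pigeonhole those values go to them, so strike 2, 6, 9 from a₁, a₄, a₆, a₇, a₈.
That leaves a₁ = 4. So a₄, a₆, a₇ can't be 4.
a₆ has just one choice, so a₆ = 8. Remove 8 from a₇.
So 5 goes to a₇.

a₇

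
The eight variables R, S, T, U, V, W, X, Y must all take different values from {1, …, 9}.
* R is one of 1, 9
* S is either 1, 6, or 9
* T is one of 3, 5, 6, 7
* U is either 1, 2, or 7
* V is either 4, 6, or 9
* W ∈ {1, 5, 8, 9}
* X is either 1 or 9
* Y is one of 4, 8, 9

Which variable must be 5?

W

R and X share exactly the 2 values {1, 9}; by pigeonhole those values go to them, so strike 1, 9 from S, U, V, W, Y.
S's domain is down to {6}, so S = 6. Strike 6 from T, V.
V has just one choice, so V = 4. Remove 4 from Y.
Y's domain is down to {8}, so Y = 8. Eliminate 8 elsewhere: W.
So 5 goes to W.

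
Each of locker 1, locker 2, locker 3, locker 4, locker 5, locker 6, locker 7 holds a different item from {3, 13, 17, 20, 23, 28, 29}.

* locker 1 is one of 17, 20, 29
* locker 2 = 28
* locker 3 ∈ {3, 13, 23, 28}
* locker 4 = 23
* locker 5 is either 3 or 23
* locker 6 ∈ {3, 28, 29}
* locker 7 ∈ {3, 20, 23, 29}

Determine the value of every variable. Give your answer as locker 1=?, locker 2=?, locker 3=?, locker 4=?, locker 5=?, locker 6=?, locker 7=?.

locker 2 must be 28 (only option left). Strike 28 from locker 3, locker 6.
locker 4 has just one choice, so locker 4 = 23. Remove 23 from locker 3, locker 5, locker 7.
locker 5's domain is down to {3}, so locker 5 = 3. Eliminate 3 elsewhere: locker 3, locker 6, locker 7.
That leaves locker 6 = 29. So locker 1, locker 7 can't be 29.
locker 7 has just one choice, so locker 7 = 20. Strike 20 from locker 1.
That leaves locker 1 = 17.
locker 3 has just one choice, so locker 3 = 13.

locker 1=17, locker 2=28, locker 3=13, locker 4=23, locker 5=3, locker 6=29, locker 7=20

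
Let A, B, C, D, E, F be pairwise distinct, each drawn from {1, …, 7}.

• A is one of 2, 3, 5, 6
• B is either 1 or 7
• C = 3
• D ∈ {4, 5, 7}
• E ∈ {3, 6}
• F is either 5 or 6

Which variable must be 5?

C's domain is down to {3}, so C = 3. So A, E can't be 3.
E must be 6 (only option left). So A, F can't be 6.
So 5 goes to F.

F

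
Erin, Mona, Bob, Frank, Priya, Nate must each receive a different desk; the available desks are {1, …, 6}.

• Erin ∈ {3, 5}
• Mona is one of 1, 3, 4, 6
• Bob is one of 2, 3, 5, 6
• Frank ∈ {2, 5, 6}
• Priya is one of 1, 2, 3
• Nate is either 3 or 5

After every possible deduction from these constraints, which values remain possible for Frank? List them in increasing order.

2, 6

The 6 variables draw from only 6 values {1, 2, 3, 4, 5, 6}, so each is used; only Mona can be 4, hence Mona = 4.
The 5 still-open variables together cover exactly {1, 2, 3, 5, 6} — 5 values for 5 variables — and 1 appears only in Priya's list, so Priya = 1.
Erin and Nate share exactly the 2 values {3, 5}; by pigeonhole those values go to them, so strike 3, 5 from Bob, Frank.
No further eliminations apply; Frank can still be any of 2, 6.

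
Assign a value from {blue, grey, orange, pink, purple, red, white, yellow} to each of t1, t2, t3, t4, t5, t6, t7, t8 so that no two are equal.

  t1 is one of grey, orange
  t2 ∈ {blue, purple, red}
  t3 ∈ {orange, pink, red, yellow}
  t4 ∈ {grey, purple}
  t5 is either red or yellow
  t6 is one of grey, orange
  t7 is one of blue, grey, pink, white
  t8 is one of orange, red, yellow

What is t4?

Among the 8 variables, white fits only t7 (and all 8 values in {blue, grey, orange, pink, purple, red, white, yellow} must be used), so t7 = white.
The 7 still-open variables draw from only 7 values {blue, grey, orange, pink, purple, red, yellow}, so each is used; only t2 can be blue, hence t2 = blue.
The 6 still-open variables together cover exactly {grey, orange, pink, purple, red, yellow} — 6 values for 6 variables — and pink appears only in t3's list, so t3 = pink.
Among the 5 still-open variables, purple fits only t4 (and all 5 values in {grey, orange, purple, red, yellow} must be used), so t4 = purple.

purple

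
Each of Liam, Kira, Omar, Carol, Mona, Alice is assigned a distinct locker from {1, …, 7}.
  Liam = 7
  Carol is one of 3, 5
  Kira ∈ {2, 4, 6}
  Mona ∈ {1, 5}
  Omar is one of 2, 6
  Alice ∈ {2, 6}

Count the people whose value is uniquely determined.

Liam's domain is down to {7}, so Liam = 7.
The 2 variables Omar and Alice are confined to {2, 6}, which locks those values in; drop them from Kira.
That leaves Kira = 4.
Determined: Liam=7, Kira=4. The other people each still have more than one consistent value. That makes 2.

2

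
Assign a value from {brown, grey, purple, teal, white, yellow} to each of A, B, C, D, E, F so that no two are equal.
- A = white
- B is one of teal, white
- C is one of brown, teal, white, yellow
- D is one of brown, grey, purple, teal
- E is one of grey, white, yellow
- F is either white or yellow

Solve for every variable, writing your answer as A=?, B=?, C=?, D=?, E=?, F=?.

A=white, B=teal, C=brown, D=purple, E=grey, F=yellow

A has just one choice, so A = white. Remove white from B, C, E, F.
B's domain is down to {teal}, so B = teal. So C, D can't be teal.
F's domain is down to {yellow}, so F = yellow. Eliminate yellow elsewhere: C, E.
C has just one choice, so C = brown. Eliminate brown elsewhere: D.
E has just one choice, so E = grey. So D can't be grey.
D's domain is down to {purple}, so D = purple.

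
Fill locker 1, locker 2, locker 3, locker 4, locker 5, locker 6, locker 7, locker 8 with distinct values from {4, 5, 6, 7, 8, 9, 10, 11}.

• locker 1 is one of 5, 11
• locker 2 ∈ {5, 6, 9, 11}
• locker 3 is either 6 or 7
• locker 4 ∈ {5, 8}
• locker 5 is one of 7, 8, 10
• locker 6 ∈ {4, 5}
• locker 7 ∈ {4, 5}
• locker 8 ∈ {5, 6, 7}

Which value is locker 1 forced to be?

The 8 variables draw from only 8 values {4, 5, 6, 7, 8, 9, 10, 11}, so each is used; only locker 2 can be 9, hence locker 2 = 9.
Among the 7 still-open variables, 10 fits only locker 5 (and all 7 values in {4, 5, 6, 7, 8, 10, 11} must be used), so locker 5 = 10.
Among the 6 still-open variables, 8 fits only locker 4 (and all 6 values in {4, 5, 6, 7, 8, 11} must be used), so locker 4 = 8.
Among the 5 still-open variables, 11 fits only locker 1 (and all 5 values in {4, 5, 6, 7, 11} must be used), so locker 1 = 11.

11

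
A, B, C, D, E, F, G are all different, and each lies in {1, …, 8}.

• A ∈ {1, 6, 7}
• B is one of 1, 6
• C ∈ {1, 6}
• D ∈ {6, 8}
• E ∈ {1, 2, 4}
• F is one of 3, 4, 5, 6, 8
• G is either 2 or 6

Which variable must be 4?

E

B and C share exactly the 2 values {1, 6}; by pigeonhole those values go to them, so strike 1, 6 from A, D, E, F, G.
A has just one choice, so A = 7.
D has just one choice, so D = 8. Remove 8 from F.
G has just one choice, so G = 2. Remove 2 from E.
So 4 goes to E.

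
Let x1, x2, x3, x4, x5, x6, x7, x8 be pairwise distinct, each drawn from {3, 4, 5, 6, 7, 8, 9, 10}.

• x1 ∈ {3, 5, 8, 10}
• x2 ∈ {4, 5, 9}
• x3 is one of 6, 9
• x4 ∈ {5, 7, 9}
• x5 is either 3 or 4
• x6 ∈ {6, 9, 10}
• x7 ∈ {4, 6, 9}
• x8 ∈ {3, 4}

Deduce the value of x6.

Among the 8 variables, 7 fits only x4 (and all 8 values in {3, 4, 5, 6, 7, 8, 9, 10} must be used), so x4 = 7.
The 7 still-open variables together cover exactly {3, 4, 5, 6, 8, 9, 10} — 7 values for 7 variables — and 8 appears only in x1's list, so x1 = 8.
The 6 still-open variables draw from only 6 values {3, 4, 5, 6, 9, 10}, so each is used; only x2 can be 5, hence x2 = 5.
Among the 5 still-open variables, 10 fits only x6 (and all 5 values in {3, 4, 6, 9, 10} must be used), so x6 = 10.

10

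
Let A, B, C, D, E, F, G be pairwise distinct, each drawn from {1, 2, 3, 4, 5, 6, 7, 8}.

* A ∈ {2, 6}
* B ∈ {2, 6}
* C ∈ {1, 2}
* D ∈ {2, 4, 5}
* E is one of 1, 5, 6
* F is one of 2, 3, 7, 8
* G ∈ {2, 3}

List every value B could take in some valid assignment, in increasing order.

2, 6

A and B between them cover only {2, 6} — a naked pair. Remove those values from C, D, E, F, G.
C has just one choice, so C = 1. Strike 1 from E.
That leaves E = 5. Eliminate 5 elsewhere: D.
G must be 3 (only option left). Strike 3 from F.
D has just one choice, so D = 4.
No further eliminations apply; B can still be any of 2, 6.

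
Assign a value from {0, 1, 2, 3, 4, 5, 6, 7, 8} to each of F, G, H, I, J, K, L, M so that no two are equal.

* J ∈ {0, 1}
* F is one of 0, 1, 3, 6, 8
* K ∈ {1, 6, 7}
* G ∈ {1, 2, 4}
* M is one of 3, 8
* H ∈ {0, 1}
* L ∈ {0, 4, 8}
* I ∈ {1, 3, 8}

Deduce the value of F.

6

The 8 variables draw from only 8 values {0, 1, 2, 3, 4, 6, 7, 8}, so each is used; only G can be 2, hence G = 2.
The 7 still-open variables draw from only 7 values {0, 1, 3, 4, 6, 7, 8}, so each is used; only L can be 4, hence L = 4.
Among the 6 still-open variables, 7 fits only K (and all 6 values in {0, 1, 3, 6, 7, 8} must be used), so K = 7.
The 5 still-open variables together cover exactly {0, 1, 3, 6, 8} — 5 values for 5 variables — and 6 appears only in F's list, so F = 6.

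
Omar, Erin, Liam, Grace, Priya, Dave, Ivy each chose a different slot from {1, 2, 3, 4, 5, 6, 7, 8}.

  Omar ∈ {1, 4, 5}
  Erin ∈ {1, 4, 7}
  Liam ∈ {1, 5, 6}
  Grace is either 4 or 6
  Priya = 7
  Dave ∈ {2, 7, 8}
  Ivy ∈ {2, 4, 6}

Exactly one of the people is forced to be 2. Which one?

Ivy

Priya's domain is down to {7}, so Priya = 7. Remove 7 from Erin, Dave.
The 6 still-open variables draw from only 6 values {1, 2, 4, 5, 6, 8}, so each is used; only Dave can be 8, hence Dave = 8.
Among the 5 still-open variables, 2 fits only Ivy (and all 5 values in {1, 2, 4, 5, 6} must be used), so Ivy = 2.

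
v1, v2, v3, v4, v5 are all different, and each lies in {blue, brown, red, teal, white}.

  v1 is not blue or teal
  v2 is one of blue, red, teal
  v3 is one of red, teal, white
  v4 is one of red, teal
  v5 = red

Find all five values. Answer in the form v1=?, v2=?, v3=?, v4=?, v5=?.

v5 must be red (only option left). So v1, v2, v3, v4 can't be red.
v4 has just one choice, so v4 = teal. So v2, v3 can't be teal.
v2 has just one choice, so v2 = blue.
v3 has just one choice, so v3 = white. Eliminate white elsewhere: v1.
v1 must be brown (only option left).

v1=brown, v2=blue, v3=white, v4=teal, v5=red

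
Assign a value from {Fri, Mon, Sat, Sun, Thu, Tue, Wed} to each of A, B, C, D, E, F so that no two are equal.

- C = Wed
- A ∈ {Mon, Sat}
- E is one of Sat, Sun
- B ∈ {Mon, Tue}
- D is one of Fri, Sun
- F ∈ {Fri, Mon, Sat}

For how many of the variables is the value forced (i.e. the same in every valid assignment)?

2

C's domain is down to {Wed}, so C = Wed.
Among the 5 still-open variables, Tue fits only B (and all 5 values in {Fri, Mon, Sat, Sun, Tue} must be used), so B = Tue.
Determined: B=Tue, C=Wed. The other variables each still have more than one consistent value. That makes 2.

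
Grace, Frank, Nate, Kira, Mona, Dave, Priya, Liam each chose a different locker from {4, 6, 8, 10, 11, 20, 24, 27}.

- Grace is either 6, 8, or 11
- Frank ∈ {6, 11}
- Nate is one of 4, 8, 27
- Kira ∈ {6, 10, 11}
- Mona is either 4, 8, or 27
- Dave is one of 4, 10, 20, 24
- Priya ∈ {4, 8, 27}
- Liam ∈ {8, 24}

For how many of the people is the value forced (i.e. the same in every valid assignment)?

Among the 8 variables, 20 fits only Dave (and all 8 values in {4, 6, 8, 10, 11, 20, 24, 27} must be used), so Dave = 20.
The 7 still-open variables draw from only 7 values {4, 6, 8, 10, 11, 24, 27}, so each is used; only Kira can be 10, hence Kira = 10.
Among the 6 still-open variables, 24 fits only Liam (and all 6 values in {4, 6, 8, 11, 24, 27} must be used), so Liam = 24.
Nate, Mona, Priya between them cover only {4, 8, 27} — a naked triple. Remove those values from Grace.
Determined: Kira=10, Dave=20, Liam=24. The other people each still have more than one consistent value. That makes 3.

3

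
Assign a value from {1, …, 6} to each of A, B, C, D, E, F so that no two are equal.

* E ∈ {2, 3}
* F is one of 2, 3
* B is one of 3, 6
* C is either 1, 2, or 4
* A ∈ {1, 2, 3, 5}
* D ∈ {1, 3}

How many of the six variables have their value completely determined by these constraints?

4

The 6 variables draw from only 6 values {1, 2, 3, 4, 5, 6}, so each is used; only C can be 4, hence C = 4.
The 5 still-open variables draw from only 5 values {1, 2, 3, 5, 6}, so each is used; only A can be 5, hence A = 5.
The 4 still-open variables draw from only 4 values {1, 2, 3, 6}, so each is used; only D can be 1, hence D = 1.
The 3 still-open variables draw from only 3 values {2, 3, 6}, so each is used; only B can be 6, hence B = 6.
Determined: A=5, B=6, C=4, D=1. The other variables each still have more than one consistent value. That makes 4.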